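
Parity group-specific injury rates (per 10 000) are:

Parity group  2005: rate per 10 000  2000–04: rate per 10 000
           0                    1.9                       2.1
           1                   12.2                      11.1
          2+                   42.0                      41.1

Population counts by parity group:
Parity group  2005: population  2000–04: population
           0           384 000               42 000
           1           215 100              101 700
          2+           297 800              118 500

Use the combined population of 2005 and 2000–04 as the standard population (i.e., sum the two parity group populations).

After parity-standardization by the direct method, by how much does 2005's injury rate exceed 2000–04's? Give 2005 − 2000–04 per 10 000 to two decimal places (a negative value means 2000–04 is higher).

Combined standard total = 1 159 100; weights = 0.3675, 0.2733, 0.3592.
2005: 0.3675×1.9 + 0.2733×12.2 + 0.3592×42.0 = 19.1174 per 10 000.
2000–04: 0.3675×2.1 + 0.2733×11.1 + 0.3592×41.1 = 18.5670 per 10 000.
Difference = 19.1174 − 18.5670 = 0.5504.

0.55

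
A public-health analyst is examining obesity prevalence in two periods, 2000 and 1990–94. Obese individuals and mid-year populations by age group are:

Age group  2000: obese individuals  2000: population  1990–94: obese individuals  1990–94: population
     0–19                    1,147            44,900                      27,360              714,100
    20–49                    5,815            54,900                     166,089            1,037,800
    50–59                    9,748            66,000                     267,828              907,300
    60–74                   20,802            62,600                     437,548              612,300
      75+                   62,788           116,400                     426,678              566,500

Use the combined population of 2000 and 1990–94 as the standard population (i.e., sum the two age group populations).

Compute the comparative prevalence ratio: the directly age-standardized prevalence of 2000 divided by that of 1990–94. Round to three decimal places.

0.586

Age-specific rates per 1,000 for 2000: 25.546, 105.920, 147.697, 332.300, 539.416.
For 1990–94: 38.314, 160.040, 295.192, 714.597, 753.183.
Combined standard total = 4,182,800; weights = 0.1815, 0.2612, 0.2327, 0.1614, 0.1633.
2000: 0.1815×25.546 + 0.2612×105.920 + 0.2327×147.697 + 0.1614×332.300 + 0.1633×539.416 = 208.3575 per 1,000.
1990–94: 0.1815×38.314 + 0.2612×160.040 + 0.2327×295.192 + 0.1614×714.597 + 0.1633×753.183 = 355.7178 per 1,000.
Ratio = 208.3575 ÷ 355.7178 = 0.58574.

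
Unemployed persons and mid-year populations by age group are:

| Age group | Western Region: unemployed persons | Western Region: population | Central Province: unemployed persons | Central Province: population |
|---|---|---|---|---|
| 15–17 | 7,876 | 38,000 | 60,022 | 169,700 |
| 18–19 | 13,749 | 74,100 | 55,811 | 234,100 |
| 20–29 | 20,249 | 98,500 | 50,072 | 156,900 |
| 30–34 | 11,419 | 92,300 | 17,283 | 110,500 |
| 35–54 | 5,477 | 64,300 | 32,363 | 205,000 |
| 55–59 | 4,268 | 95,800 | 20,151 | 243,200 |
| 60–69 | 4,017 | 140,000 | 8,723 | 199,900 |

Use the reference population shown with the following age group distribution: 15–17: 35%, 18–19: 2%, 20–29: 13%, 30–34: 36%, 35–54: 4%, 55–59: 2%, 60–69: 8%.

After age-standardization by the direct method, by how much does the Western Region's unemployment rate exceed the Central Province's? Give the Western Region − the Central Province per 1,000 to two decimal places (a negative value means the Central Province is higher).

-83.71

Age-specific rates per 1,000 for the Western Region: 207.263, 185.547, 205.574, 123.716, 85.179, 44.551, 28.693.
For the Central Province: 353.695, 238.407, 319.133, 156.407, 157.868, 82.858, 43.637.
Standard weights: 0.35, 0.02, 0.13, 0.36, 0.04, 0.02, 0.08.
The Western Region: 0.3500×207.263 + 0.0200×185.547 + 0.1300×205.574 + 0.3600×123.716 + 0.0400×85.179 + 0.0200×44.551 + 0.0800×28.693 = 154.1090 per 1,000.
The Central Province: 0.3500×353.695 + 0.0200×238.407 + 0.1300×319.133 + 0.3600×156.407 + 0.0400×157.868 + 0.0200×82.858 + 0.0800×43.637 = 237.8181 per 1,000.
Difference = 154.1090 − 237.8181 = -83.7090.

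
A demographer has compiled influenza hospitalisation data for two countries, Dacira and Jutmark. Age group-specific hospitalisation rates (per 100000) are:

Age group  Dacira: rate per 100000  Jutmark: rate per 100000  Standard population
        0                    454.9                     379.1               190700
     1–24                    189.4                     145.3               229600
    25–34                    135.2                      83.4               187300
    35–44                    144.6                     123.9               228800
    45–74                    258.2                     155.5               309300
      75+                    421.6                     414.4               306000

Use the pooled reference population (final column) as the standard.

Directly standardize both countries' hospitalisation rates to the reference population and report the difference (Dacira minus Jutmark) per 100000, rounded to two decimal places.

50.28

Standard total = 1451700; weights = 0.1314, 0.1582, 0.1290, 0.1576, 0.2131, 0.2108.
Dacira: 0.1314×454.9 + 0.1582×189.4 + 0.1290×135.2 + 0.1576×144.6 + 0.2131×258.2 + 0.2108×421.6 = 273.8265 per 100000.
Jutmark: 0.1314×379.1 + 0.1582×145.3 + 0.1290×83.4 + 0.1576×123.9 + 0.2131×155.5 + 0.2108×414.4 = 223.5496 per 100000.
Difference = 273.8265 − 223.5496 = 50.2769.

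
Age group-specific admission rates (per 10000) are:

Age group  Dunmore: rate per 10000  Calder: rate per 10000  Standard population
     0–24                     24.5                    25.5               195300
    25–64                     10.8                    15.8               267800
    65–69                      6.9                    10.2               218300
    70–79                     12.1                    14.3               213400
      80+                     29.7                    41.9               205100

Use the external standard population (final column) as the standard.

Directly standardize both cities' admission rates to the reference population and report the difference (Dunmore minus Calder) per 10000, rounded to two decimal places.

Standard total = 1099900; weights = 0.1776, 0.2435, 0.1985, 0.1940, 0.1865.
Dunmore: 0.1776×24.5 + 0.2435×10.8 + 0.1985×6.9 + 0.1940×12.1 + 0.1865×29.7 = 16.2351 per 10000.
Calder: 0.1776×25.5 + 0.2435×15.8 + 0.1985×10.2 + 0.1940×14.3 + 0.1865×41.9 = 20.9868 per 10000.
Difference = 16.2351 − 20.9868 = -4.7517.

-4.75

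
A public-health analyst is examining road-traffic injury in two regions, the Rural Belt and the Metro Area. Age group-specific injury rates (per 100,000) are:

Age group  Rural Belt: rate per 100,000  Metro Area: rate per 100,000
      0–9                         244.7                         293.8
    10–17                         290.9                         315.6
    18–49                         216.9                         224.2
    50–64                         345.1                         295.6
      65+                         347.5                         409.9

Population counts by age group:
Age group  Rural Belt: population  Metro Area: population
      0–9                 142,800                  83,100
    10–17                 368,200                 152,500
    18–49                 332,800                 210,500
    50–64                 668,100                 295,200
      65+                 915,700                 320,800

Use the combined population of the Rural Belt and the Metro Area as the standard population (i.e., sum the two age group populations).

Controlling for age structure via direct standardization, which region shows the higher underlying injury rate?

Metro Area

Combined standard total = 3,489,700; weights = 0.0647, 0.1492, 0.1557, 0.2760, 0.3543.
The Rural Belt: 0.0647×244.7 + 0.1492×290.9 + 0.1557×216.9 + 0.2760×345.1 + 0.3543×347.5 = 311.4049 per 100,000.
The Metro Area: 0.0647×293.8 + 0.1492×315.6 + 0.1557×224.2 + 0.2760×295.6 + 0.3543×409.9 = 327.8514 per 100,000.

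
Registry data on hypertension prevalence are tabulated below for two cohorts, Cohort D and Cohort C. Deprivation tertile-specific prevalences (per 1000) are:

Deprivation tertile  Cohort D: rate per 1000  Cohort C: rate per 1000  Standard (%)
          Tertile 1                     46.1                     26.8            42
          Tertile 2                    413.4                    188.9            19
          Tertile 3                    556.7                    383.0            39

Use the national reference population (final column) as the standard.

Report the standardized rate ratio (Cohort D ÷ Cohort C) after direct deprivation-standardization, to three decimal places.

Standard weights: 0.42, 0.19, 0.39.
Cohort D: 0.4200×46.1 + 0.1900×413.4 + 0.3900×556.7 = 315.0210 per 1000.
Cohort C: 0.4200×26.8 + 0.1900×188.9 + 0.3900×383.0 = 196.5170 per 1000.
Ratio = 315.0210 ÷ 196.5170 = 1.60302.

1.603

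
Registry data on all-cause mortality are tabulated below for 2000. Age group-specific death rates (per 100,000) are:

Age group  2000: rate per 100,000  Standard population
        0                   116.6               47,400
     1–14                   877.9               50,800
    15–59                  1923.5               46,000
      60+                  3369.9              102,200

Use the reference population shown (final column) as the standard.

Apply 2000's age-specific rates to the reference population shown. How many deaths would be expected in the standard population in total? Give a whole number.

4830

Expected deaths = Σ (standard pop × age-specific rate ÷ 100,000)
= 47,400×116.6/100,000 + 50,800×877.9/100,000 + 46,000×1923.5/100,000 + 102,200×3369.9/100,000
= 55.27 + 445.97 + 884.81 + 3444.04 = 4830.09.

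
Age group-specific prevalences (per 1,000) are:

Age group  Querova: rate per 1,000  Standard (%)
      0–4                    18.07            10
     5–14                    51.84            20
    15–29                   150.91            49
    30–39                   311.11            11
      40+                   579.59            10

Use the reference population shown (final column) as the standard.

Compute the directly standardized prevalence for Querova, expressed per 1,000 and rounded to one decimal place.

Standard weights: 0.10, 0.20, 0.49, 0.11, 0.10.
Standardized rate: 0.1000×18.07 + 0.2000×51.84 + 0.4900×150.91 + 0.1100×311.11 + 0.1000×579.59 = 178.3020 per 1,000.

178.3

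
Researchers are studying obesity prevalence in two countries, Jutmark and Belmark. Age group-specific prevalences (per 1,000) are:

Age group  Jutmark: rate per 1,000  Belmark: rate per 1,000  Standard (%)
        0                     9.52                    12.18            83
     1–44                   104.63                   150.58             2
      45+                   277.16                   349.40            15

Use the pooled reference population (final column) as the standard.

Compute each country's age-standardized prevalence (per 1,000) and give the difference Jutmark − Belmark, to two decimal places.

-13.96

Standard weights: 0.83, 0.02, 0.15.
Jutmark: 0.8300×9.52 + 0.0200×104.63 + 0.1500×277.16 = 51.5682 per 1,000.
Belmark: 0.8300×12.18 + 0.0200×150.58 + 0.1500×349.40 = 65.5310 per 1,000.
Difference = 51.5682 − 65.5310 = -13.9628.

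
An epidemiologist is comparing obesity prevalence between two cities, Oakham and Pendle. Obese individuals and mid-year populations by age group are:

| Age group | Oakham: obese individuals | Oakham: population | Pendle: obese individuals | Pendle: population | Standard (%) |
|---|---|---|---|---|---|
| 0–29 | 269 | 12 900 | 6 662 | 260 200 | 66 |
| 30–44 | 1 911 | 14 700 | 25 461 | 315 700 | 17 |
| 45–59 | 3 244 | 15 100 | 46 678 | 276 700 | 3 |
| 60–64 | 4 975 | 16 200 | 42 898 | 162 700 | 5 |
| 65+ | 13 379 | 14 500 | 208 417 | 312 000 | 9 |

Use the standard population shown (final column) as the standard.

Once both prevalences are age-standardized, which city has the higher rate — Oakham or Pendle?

Oakham

Age-specific rates per 1 000 for Oakham: 20.853, 130.000, 214.834, 307.099, 922.690.
For Pendle: 25.603, 80.649, 168.695, 263.663, 668.003.
Standard weights: 0.66, 0.17, 0.03, 0.05, 0.09.
Oakham: 0.6600×20.853 + 0.1700×130.000 + 0.0300×214.834 + 0.0500×307.099 + 0.0900×922.690 = 140.7048 per 1 000.
Pendle: 0.6600×25.603 + 0.1700×80.649 + 0.0300×168.695 + 0.0500×263.663 + 0.0900×668.003 = 108.9729 per 1 000.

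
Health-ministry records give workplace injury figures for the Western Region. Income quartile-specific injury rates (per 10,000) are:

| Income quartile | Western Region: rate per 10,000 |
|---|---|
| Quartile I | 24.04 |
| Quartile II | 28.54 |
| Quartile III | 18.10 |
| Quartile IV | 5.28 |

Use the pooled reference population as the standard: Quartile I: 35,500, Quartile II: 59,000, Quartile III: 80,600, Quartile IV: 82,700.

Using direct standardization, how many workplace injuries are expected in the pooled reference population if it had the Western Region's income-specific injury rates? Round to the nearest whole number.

Expected workplace injuries = Σ (standard pop × income-specific rate ÷ 10,000)
= 35,500×24.04/10,000 + 59,000×28.54/10,000 + 80,600×18.10/10,000 + 82,700×5.28/10,000
= 85.34 + 168.39 + 145.89 + 43.67 = 443.28.

443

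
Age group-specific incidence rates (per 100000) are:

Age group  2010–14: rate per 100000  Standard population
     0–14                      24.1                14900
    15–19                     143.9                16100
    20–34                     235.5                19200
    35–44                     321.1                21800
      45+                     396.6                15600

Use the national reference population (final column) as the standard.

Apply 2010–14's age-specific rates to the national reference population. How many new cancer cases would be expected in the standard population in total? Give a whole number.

Expected new cancer cases = Σ (standard pop × age-specific rate ÷ 100000)
= 14900×24.1/100000 + 16100×143.9/100000 + 19200×235.5/100000 + 21800×321.1/100000 + 15600×396.6/100000
= 3.59 + 23.17 + 45.22 + 70.00 + 61.87 = 203.84.

204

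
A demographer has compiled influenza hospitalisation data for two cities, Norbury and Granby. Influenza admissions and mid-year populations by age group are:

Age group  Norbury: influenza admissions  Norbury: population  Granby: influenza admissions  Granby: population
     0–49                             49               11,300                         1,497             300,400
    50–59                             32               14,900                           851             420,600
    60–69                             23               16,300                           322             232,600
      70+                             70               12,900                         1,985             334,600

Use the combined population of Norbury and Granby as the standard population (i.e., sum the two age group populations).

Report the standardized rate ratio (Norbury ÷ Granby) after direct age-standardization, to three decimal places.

Age-specific rates per 100,000 for Norbury: 433.63, 214.77, 141.10, 542.64.
For Granby: 498.34, 202.33, 138.44, 593.25.
Combined standard total = 1,343,600; weights = 0.2320, 0.3241, 0.1852, 0.2586.
Norbury: 0.2320×433.63 + 0.3241×214.77 + 0.1852×141.10 + 0.2586×542.64 = 336.6916 per 100,000.
Granby: 0.2320×498.34 + 0.3241×202.33 + 0.1852×138.44 + 0.2586×593.25 = 360.2674 per 100,000.
Ratio = 336.6916 ÷ 360.2674 = 0.93456.

0.935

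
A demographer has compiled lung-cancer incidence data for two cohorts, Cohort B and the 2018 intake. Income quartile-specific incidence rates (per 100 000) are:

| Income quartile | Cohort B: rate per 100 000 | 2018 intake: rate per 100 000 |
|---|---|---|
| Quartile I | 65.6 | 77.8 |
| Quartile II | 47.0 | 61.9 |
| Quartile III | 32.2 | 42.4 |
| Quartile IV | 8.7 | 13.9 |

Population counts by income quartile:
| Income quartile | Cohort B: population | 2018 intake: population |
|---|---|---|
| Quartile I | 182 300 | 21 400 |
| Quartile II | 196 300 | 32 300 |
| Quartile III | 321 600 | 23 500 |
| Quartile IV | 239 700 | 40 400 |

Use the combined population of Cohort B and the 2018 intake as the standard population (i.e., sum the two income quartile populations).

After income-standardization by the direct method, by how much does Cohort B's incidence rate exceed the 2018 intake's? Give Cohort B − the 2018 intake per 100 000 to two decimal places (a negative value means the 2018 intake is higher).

Combined standard total = 1 057 500; weights = 0.1926, 0.2162, 0.3263, 0.2649.
Cohort B: 0.1926×65.6 + 0.2162×47.0 + 0.3263×32.2 + 0.2649×8.7 = 35.6085 per 100 000.
The 2018 intake: 0.1926×77.8 + 0.2162×61.9 + 0.3263×42.4 + 0.2649×13.9 = 45.8854 per 100 000.
Difference = 35.6085 − 45.8854 = -10.2769.

-10.28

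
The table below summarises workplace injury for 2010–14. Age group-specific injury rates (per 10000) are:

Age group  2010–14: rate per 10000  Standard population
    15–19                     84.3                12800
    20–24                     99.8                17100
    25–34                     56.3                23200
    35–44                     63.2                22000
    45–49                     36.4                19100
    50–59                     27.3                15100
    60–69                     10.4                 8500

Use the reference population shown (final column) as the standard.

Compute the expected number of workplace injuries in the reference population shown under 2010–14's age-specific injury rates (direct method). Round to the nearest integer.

Expected workplace injuries = Σ (standard pop × age-specific rate ÷ 10000)
= 12800×84.3/10000 + 17100×99.8/10000 + 23200×56.3/10000 + 22000×63.2/10000 + 19100×36.4/10000 + 15100×27.3/10000 + 8500×10.4/10000
= 107.90 + 170.66 + 130.62 + 139.04 + 69.52 + 41.22 + 8.84 = 667.80.

668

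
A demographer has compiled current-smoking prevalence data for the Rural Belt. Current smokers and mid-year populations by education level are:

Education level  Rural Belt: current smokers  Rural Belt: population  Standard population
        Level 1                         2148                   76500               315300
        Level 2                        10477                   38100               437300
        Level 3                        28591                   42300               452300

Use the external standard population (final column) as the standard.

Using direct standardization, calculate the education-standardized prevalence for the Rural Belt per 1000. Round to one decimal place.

Education-specific rates per 1000 for the Rural Belt: 28.078, 274.987, 675.910.
Standard total = 1204900; weights = 0.2617, 0.3629, 0.3754.
Standardized rate: 0.2617×28.078 + 0.3629×274.987 + 0.3754×675.910 = 360.8756 per 1000.

360.9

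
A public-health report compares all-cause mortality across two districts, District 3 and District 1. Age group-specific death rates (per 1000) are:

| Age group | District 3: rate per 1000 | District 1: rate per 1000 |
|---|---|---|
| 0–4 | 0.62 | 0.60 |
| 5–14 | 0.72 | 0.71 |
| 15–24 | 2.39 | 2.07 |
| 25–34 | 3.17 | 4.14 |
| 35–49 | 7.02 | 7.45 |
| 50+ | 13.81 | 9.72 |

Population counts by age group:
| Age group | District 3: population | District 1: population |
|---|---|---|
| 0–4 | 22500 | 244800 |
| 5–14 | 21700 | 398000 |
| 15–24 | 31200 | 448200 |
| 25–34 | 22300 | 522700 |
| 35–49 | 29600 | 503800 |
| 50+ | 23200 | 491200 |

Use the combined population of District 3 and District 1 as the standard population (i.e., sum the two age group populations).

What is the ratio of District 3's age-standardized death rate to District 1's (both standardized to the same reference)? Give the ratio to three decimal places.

Combined standard total = 2759200; weights = 0.0969, 0.1521, 0.1737, 0.1975, 0.1933, 0.1864.
District 3: 0.0969×0.62 + 0.1521×0.72 + 0.1737×2.39 + 0.1975×3.17 + 0.1933×7.02 + 0.1864×13.81 = 5.1427 per 1000.
District 1: 0.0969×0.60 + 0.1521×0.71 + 0.1737×2.07 + 0.1975×4.14 + 0.1933×7.45 + 0.1864×9.72 = 4.5958 per 1000.
Ratio = 5.1427 ÷ 4.5958 = 1.11899.

1.119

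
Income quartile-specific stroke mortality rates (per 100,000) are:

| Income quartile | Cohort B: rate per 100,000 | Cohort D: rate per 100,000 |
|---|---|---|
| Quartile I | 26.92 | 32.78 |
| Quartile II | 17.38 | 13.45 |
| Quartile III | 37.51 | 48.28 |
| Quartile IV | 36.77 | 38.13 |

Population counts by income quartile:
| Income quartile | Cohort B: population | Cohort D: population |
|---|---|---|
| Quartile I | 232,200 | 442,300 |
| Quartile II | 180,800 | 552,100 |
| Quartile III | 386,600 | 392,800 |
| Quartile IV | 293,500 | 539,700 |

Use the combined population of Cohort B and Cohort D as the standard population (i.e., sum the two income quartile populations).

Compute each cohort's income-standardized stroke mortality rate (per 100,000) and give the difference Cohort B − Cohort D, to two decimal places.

-3.51

Combined standard total = 3,020,000; weights = 0.2233, 0.2427, 0.2581, 0.2759.
Cohort B: 0.2233×26.92 + 0.2427×17.38 + 0.2581×37.51 + 0.2759×36.77 = 30.0554 per 100,000.
Cohort D: 0.2233×32.78 + 0.2427×13.45 + 0.2581×48.28 + 0.2759×38.13 = 33.5652 per 100,000.
Difference = 30.0554 − 33.5652 = -3.5098.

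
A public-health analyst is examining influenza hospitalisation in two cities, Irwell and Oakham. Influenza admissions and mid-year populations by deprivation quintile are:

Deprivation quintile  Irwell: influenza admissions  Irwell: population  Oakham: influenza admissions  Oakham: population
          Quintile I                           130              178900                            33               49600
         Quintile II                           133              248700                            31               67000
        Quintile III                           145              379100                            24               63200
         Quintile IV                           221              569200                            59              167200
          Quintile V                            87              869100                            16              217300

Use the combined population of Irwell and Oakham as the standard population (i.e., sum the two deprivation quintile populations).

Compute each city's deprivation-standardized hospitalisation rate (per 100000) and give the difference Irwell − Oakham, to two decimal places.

3.30

Deprivation-specific rates per 100000 for Irwell: 72.67, 53.48, 38.25, 38.83, 10.01.
For Oakham: 66.53, 46.27, 37.97, 35.29, 7.36.
Combined standard total = 2809300; weights = 0.0813, 0.1124, 0.1574, 0.2621, 0.3867.
Irwell: 0.0813×72.67 + 0.1124×53.48 + 0.1574×38.25 + 0.2621×38.83 + 0.3867×10.01 = 31.9907 per 100000.
Oakham: 0.0813×66.53 + 0.1124×46.27 + 0.1574×37.97 + 0.2621×35.29 + 0.3867×7.36 = 28.6870 per 100000.
Difference = 31.9907 − 28.6870 = 3.3037.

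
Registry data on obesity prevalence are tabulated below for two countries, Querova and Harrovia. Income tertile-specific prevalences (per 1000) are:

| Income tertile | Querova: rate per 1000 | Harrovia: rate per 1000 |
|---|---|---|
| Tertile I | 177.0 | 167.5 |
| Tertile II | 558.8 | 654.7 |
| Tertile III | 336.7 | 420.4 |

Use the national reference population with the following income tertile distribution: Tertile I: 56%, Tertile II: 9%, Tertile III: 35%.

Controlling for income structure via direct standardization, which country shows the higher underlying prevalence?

Harrovia

Standard weights: 0.56, 0.09, 0.35.
Querova: 0.5600×177.0 + 0.0900×558.8 + 0.3500×336.7 = 267.2570 per 1000.
Harrovia: 0.5600×167.5 + 0.0900×654.7 + 0.3500×420.4 = 299.8630 per 1000.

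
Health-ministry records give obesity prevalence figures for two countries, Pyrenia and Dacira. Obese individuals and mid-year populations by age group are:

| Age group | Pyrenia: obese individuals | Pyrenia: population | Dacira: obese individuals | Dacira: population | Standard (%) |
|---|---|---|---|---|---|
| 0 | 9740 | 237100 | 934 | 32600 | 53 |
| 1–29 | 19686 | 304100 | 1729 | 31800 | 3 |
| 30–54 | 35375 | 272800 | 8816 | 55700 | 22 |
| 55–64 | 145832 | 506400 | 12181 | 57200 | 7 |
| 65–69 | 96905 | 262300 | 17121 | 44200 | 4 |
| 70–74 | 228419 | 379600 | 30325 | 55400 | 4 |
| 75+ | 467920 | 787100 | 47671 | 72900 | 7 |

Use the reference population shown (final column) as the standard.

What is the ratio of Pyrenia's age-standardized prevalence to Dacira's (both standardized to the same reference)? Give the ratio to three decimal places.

Age-specific rates per 1000 for Pyrenia: 41.080, 64.735, 129.674, 287.978, 369.443, 601.736, 594.486.
For Dacira: 28.650, 54.371, 158.276, 212.955, 387.353, 547.383, 653.923.
Standard weights: 0.53, 0.03, 0.22, 0.07, 0.04, 0.04, 0.07.
Pyrenia: 0.5300×41.080 + 0.0300×64.735 + 0.2200×129.674 + 0.0700×287.978 + 0.0400×369.443 + 0.0400×601.736 + 0.0700×594.486 = 152.8622 per 1000.
Dacira: 0.5300×28.650 + 0.0300×54.371 + 0.2200×158.276 + 0.0700×212.955 + 0.0400×387.353 + 0.0400×547.383 + 0.0700×653.923 = 149.7075 per 1000.
Ratio = 152.8622 ÷ 149.7075 = 1.02107.

1.021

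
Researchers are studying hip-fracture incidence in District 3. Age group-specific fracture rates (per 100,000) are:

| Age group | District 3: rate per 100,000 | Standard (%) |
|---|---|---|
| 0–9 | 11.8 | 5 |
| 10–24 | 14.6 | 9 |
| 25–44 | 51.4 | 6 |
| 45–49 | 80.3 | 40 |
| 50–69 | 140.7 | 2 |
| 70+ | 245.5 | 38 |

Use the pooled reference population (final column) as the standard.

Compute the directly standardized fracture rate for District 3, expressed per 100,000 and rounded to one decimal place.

Standard weights: 0.05, 0.09, 0.06, 0.40, 0.02, 0.38.
Standardized rate: 0.0500×11.8 + 0.0900×14.6 + 0.0600×51.4 + 0.4000×80.3 + 0.0200×140.7 + 0.3800×245.5 = 133.2120 per 100,000.

133.2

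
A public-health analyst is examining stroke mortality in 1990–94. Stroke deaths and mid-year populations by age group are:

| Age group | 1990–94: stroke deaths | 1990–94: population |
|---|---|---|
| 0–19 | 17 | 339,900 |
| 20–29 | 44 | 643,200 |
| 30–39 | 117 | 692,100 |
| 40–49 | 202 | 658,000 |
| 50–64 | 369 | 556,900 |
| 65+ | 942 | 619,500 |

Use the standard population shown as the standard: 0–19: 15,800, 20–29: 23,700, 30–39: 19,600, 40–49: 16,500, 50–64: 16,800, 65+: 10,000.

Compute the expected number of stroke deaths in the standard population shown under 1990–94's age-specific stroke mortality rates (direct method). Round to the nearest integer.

Age-specific rates per 100,000 for 1990–94: 5.00, 6.84, 16.91, 30.70, 66.26, 152.06.
Expected stroke deaths = Σ (standard pop × age-specific rate ÷ 100,000)
= 15,800×5.00/100,000 + 23,700×6.84/100,000 + 19,600×16.91/100,000 + 16,500×30.70/100,000 + 16,800×66.26/100,000 + 10,000×152.06/100,000
= 0.79 + 1.62 + 3.31 + 5.07 + 11.13 + 15.21 = 37.13.

37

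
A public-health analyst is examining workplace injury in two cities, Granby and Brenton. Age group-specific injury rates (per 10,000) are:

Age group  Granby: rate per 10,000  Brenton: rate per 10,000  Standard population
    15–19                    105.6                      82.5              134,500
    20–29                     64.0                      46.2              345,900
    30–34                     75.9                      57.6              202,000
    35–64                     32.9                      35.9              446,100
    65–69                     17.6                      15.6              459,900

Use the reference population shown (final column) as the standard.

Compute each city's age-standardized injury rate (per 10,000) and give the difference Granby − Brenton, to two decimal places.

Standard total = 1,588,400; weights = 0.0847, 0.2178, 0.1272, 0.2808, 0.2895.
Granby: 0.0847×105.6 + 0.2178×64.0 + 0.1272×75.9 + 0.2808×32.9 + 0.2895×17.6 = 46.8670 per 10,000.
Brenton: 0.0847×82.5 + 0.2178×46.2 + 0.1272×57.6 + 0.2808×35.9 + 0.2895×15.6 = 38.9710 per 10,000.
Difference = 46.8670 − 38.9710 = 7.8960.

7.90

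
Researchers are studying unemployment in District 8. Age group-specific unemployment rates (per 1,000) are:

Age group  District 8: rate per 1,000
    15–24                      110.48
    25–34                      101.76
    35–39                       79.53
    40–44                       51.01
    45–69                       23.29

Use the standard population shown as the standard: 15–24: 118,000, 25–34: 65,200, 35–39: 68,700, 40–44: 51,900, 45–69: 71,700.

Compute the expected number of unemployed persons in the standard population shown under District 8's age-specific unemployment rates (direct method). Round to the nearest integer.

Expected unemployed persons = Σ (standard pop × age-specific rate ÷ 1,000)
= 118,000×110.48/1,000 + 65,200×101.76/1,000 + 68,700×79.53/1,000 + 51,900×51.01/1,000 + 71,700×23.29/1,000
= 13036.64 + 6634.75 + 5463.71 + 2647.42 + 1669.89 = 29452.42.

29452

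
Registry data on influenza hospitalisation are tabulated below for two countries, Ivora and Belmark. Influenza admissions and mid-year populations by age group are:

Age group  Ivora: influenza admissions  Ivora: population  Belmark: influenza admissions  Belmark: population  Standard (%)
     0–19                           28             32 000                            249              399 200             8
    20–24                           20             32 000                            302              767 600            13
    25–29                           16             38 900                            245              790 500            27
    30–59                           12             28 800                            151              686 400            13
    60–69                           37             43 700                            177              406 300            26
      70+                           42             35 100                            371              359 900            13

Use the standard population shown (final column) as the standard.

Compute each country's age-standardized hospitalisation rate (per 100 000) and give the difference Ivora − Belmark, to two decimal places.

23.16

Age-specific rates per 100 000 for Ivora: 87.50, 62.50, 41.13, 41.67, 84.67, 119.66.
For Belmark: 62.37, 39.34, 30.99, 22.00, 43.56, 103.08.
Standard weights: 0.08, 0.13, 0.27, 0.13, 0.26, 0.13.
Ivora: 0.0800×87.50 + 0.1300×62.50 + 0.2700×41.13 + 0.1300×41.67 + 0.2600×84.67 + 0.1300×119.66 = 69.2164 per 100 000.
Belmark: 0.0800×62.37 + 0.1300×39.34 + 0.2700×30.99 + 0.1300×22.00 + 0.2600×43.56 + 0.1300×103.08 = 46.0601 per 100 000.
Difference = 69.2164 − 46.0601 = 23.1562.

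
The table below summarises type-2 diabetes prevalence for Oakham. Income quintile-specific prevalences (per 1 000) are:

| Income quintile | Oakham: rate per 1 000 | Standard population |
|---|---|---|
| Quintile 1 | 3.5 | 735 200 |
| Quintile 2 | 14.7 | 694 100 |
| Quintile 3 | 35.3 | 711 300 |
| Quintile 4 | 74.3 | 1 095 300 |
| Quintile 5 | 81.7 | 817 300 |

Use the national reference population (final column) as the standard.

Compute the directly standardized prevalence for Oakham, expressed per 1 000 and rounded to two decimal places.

Standard total = 4 053 200; weights = 0.1814, 0.1712, 0.1755, 0.2702, 0.2016.
Standardized rate: 0.1814×3.5 + 0.1712×14.7 + 0.1755×35.3 + 0.2702×74.3 + 0.2016×81.7 = 45.8994 per 1 000.

45.90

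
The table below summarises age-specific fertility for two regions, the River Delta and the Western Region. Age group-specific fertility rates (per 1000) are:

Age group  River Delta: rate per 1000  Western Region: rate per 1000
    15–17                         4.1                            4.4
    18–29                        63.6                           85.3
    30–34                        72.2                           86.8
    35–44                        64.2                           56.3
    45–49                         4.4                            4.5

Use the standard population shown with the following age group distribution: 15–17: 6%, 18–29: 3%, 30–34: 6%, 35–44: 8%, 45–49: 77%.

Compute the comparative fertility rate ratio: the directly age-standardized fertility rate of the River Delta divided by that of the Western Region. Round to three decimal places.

0.938

Standard weights: 0.06, 0.03, 0.06, 0.08, 0.77.
The River Delta: 0.0600×4.1 + 0.0300×63.6 + 0.0600×72.2 + 0.0800×64.2 + 0.7700×4.4 = 15.0100 per 1000.
The Western Region: 0.0600×4.4 + 0.0300×85.3 + 0.0600×86.8 + 0.0800×56.3 + 0.7700×4.5 = 16.0000 per 1000.
Ratio = 15.0100 ÷ 16.0000 = 0.93813.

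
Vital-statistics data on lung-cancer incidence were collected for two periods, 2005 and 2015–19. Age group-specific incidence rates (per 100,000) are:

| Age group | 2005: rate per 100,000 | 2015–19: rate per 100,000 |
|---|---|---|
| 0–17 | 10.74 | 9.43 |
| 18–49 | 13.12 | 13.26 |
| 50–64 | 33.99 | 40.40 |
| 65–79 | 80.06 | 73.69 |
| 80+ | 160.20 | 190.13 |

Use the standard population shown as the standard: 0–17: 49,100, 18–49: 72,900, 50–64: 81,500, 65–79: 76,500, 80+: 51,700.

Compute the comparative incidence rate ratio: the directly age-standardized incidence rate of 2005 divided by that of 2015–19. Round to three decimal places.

Standard total = 331,700; weights = 0.1480, 0.2198, 0.2457, 0.2306, 0.1559.
2005: 0.1480×10.74 + 0.2198×13.12 + 0.2457×33.99 + 0.2306×80.06 + 0.1559×160.20 = 56.2584 per 100,000.
2015–19: 0.1480×9.43 + 0.2198×13.26 + 0.2457×40.40 + 0.2306×73.69 + 0.1559×190.13 = 60.8661 per 100,000.
Ratio = 56.2584 ÷ 60.8661 = 0.92430.

0.924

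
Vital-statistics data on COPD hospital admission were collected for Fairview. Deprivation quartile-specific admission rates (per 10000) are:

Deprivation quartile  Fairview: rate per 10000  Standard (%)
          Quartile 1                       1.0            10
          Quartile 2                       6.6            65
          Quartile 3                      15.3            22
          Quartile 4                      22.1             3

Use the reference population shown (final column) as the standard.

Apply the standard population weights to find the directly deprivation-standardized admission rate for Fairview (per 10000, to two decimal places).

Standard weights: 0.10, 0.65, 0.22, 0.03.
Standardized rate: 0.1000×1.0 + 0.6500×6.6 + 0.2200×15.3 + 0.0300×22.1 = 8.4190 per 10000.

8.42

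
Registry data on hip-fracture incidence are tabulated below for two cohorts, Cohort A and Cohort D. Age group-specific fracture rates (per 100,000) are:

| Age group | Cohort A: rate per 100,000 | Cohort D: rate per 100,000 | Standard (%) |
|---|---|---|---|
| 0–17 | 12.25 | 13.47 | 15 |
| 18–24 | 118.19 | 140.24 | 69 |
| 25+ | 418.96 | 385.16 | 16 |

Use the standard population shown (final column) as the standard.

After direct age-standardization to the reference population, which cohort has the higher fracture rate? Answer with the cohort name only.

Standard weights: 0.15, 0.69, 0.16.
Cohort A: 0.1500×12.25 + 0.6900×118.19 + 0.1600×418.96 = 150.4222 per 100,000.
Cohort D: 0.1500×13.47 + 0.6900×140.24 + 0.1600×385.16 = 160.4117 per 100,000.

Cohort D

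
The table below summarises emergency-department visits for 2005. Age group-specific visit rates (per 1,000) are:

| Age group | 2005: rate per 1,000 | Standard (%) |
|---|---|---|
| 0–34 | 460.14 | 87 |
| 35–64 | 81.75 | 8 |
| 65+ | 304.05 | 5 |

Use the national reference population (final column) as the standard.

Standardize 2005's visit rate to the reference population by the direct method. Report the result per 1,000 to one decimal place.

422.1

Standard weights: 0.87, 0.08, 0.05.
Standardized rate: 0.8700×460.14 + 0.0800×81.75 + 0.0500×304.05 = 422.0643 per 1,000.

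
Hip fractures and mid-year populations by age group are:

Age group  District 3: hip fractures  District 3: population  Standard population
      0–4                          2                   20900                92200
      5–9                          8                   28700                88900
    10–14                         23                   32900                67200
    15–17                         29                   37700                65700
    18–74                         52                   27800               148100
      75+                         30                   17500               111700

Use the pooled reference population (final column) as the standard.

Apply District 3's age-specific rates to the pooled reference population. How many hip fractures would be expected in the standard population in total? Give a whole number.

600

Age-specific rates per 100000 for District 3: 9.57, 27.87, 69.91, 76.92, 187.05, 171.43.
Expected hip fractures = Σ (standard pop × age-specific rate ÷ 100000)
= 92200×9.57/100000 + 88900×27.87/100000 + 67200×69.91/100000 + 65700×76.92/100000 + 148100×187.05/100000 + 111700×171.43/100000
= 8.82 + 24.78 + 46.98 + 50.54 + 277.02 + 191.49 = 599.63.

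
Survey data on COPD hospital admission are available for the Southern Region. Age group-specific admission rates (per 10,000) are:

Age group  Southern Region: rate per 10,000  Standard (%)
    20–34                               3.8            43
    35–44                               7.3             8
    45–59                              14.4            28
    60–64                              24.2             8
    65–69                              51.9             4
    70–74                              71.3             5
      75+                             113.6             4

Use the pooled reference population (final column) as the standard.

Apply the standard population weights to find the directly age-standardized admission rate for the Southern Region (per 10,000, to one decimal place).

Standard weights: 0.43, 0.08, 0.28, 0.08, 0.04, 0.05, 0.04.
Standardized rate: 0.4300×3.8 + 0.0800×7.3 + 0.2800×14.4 + 0.0800×24.2 + 0.0400×51.9 + 0.0500×71.3 + 0.0400×113.6 = 18.3710 per 10,000.

18.4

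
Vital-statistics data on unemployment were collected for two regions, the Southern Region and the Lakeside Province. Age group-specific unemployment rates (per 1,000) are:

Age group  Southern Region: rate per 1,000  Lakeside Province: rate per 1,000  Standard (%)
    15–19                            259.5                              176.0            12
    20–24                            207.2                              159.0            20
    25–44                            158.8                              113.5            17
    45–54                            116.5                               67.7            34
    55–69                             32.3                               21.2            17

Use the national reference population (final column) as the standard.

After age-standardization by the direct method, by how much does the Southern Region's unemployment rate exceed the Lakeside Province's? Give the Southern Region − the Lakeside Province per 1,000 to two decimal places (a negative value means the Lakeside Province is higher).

Standard weights: 0.12, 0.20, 0.17, 0.34, 0.17.
The Southern Region: 0.1200×259.5 + 0.2000×207.2 + 0.1700×158.8 + 0.3400×116.5 + 0.1700×32.3 = 144.6770 per 1,000.
The Lakeside Province: 0.1200×176.0 + 0.2000×159.0 + 0.1700×113.5 + 0.3400×67.7 + 0.1700×21.2 = 98.8370 per 1,000.
Difference = 144.6770 − 98.8370 = 45.8400.

45.84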